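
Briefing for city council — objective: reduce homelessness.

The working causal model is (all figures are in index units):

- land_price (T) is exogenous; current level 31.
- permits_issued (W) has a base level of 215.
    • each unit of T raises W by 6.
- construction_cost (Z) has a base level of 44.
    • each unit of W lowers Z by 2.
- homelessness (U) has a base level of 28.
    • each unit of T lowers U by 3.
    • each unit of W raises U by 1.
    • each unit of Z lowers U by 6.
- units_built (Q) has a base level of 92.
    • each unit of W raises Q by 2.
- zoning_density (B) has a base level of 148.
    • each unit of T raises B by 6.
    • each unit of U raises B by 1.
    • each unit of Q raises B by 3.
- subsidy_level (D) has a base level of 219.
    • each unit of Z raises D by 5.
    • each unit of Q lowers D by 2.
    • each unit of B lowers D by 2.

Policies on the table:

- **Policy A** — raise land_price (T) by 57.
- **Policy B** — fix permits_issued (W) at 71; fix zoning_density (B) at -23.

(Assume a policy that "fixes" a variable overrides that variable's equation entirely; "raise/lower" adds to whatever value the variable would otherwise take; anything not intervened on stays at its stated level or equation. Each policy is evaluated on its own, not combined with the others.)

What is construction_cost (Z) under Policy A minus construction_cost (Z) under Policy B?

-1344

Policy A (T + 57):
  T = 31 + 57 = 88
  W = 215 + 6·88 = 743
  Z = 44 − 2·743 = -1442
Policy B (W := 71, B := -23):
  T = 31
  W = 71
  Z = 44 − 2·71 = -98
Z: -1442 − (-98) = -1344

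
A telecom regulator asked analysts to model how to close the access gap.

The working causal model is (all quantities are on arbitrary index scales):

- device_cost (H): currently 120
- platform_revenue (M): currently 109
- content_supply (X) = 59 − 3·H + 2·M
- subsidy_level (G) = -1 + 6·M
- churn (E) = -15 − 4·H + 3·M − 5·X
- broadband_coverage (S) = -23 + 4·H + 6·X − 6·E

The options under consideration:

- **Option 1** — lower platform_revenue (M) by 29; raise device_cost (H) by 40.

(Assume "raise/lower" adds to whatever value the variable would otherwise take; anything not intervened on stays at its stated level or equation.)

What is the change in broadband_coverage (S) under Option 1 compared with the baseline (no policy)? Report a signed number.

Baseline:
  H = 120
  M = 109
  X = 59 − 3·120 + 2·109 = -83
  E = -15 − 4·120 + 3·109 − 5·(-83) = 247
  S = -23 + 4·120 + 6·(-83) − 6·247 = -1523
Option 1 (M − 29, H + 40):
  H = 120 + 40 = 160
  M = 109 − 29 = 80
  X = 59 − 3·160 + 2·80 = -261
  E = -15 − 4·160 + 3·80 − 5·(-261) = 890
  S = -23 + 4·160 + 6·(-261) − 6·890 = -6289
Change in S: -6289 − (-1523) = -4766

-4766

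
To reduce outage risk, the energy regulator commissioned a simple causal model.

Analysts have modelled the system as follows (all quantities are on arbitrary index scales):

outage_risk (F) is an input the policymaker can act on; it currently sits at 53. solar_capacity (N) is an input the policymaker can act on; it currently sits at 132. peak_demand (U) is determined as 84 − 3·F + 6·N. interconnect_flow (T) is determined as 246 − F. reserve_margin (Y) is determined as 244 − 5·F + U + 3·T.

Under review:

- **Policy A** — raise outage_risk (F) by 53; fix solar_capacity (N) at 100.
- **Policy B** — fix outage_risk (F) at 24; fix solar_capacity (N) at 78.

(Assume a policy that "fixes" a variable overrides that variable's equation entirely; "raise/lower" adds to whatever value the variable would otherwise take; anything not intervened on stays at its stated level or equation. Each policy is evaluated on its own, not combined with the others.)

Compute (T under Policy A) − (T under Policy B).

Policy A (F + 53, N := 100):
  F = 53 + 53 = 106
  T = 246 − 106 = 140
Policy B (F := 24, N := 78):
  F = 24
  T = 246 − 24 = 222
T: 140 − 222 = -82

-82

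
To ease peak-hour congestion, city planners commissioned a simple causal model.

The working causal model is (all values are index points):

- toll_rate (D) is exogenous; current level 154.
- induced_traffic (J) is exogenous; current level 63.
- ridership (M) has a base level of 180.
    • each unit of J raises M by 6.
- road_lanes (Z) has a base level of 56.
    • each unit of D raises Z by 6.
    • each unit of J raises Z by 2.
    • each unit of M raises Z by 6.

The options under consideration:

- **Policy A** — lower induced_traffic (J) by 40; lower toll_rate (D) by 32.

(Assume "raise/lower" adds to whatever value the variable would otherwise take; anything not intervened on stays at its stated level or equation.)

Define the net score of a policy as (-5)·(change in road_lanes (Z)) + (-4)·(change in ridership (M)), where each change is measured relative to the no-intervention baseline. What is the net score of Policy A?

9520

Baseline:
  D = 154
  J = 63
  M = 180 + 6·63 = 558
  Z = 56 + 6·154 + 2·63 + 6·558 = 4454
Policy A (J − 40, D − 32):
  D = 154 − 32 = 122
  J = 63 − 40 = 23
  M = 180 + 6·23 = 318
  Z = 56 + 6·122 + 2·23 + 6·318 = 2742
ΔZ = 2742 − 4454 = -1712; ΔM = 318 − 558 = -240
Score = (-5)·(-1712) + (-4)·(-240) = 9520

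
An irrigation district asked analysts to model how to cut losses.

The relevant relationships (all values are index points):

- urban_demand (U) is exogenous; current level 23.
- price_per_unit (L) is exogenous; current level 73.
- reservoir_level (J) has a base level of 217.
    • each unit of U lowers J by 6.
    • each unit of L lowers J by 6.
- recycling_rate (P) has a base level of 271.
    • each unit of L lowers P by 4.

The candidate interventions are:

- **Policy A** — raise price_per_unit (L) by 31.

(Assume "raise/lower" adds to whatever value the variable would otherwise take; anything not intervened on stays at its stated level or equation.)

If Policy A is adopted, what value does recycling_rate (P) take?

-145

Policy A (L + 31):
  L = 73 + 31 = 104
  P = 271 − 4·104 = -145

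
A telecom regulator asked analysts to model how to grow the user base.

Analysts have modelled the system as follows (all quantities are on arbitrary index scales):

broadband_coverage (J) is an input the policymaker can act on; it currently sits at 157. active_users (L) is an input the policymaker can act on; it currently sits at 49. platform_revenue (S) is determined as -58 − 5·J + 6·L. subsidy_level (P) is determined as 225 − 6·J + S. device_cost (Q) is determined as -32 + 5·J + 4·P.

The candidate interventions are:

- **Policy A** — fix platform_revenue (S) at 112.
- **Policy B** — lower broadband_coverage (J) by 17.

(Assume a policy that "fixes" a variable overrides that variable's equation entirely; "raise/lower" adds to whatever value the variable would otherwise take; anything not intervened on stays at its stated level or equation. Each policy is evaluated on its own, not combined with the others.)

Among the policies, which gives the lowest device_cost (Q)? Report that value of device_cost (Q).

Policy A (S := 112):
  J = 157
  L = 49
  S = 112
  P = 225 − 6·157 + 112 = -605
  Q = -32 + 5·157 + 4·(-605) = -1667
Policy B (J − 17):
  J = 157 − 17 = 140
  L = 49
  S = -58 − 5·140 + 6·49 = -464
  P = 225 − 6·140 + (-464) = -1079
  Q = -32 + 5·140 + 4·(-1079) = -3648
Comparing — Policy A: Q=-1667, Policy B: Q=-3648. Lowest is -3648 (Policy B).

-3648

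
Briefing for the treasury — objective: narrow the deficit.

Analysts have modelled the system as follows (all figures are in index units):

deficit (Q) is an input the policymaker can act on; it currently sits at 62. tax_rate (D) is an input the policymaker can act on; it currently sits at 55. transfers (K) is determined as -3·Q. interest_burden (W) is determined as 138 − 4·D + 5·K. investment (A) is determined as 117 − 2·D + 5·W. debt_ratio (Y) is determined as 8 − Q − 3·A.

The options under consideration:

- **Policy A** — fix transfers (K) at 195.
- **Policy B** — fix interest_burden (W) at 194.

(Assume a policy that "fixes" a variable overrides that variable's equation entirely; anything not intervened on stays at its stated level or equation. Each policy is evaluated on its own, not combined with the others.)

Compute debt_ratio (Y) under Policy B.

Policy B (W := 194):
  Q = 62
  D = 55
  K = 0 − 3·62 = -186
  W = 194
  A = 117 − 2·55 + 5·194 = 977
  Y = 8 − 62 − 3·977 = -2985

-2985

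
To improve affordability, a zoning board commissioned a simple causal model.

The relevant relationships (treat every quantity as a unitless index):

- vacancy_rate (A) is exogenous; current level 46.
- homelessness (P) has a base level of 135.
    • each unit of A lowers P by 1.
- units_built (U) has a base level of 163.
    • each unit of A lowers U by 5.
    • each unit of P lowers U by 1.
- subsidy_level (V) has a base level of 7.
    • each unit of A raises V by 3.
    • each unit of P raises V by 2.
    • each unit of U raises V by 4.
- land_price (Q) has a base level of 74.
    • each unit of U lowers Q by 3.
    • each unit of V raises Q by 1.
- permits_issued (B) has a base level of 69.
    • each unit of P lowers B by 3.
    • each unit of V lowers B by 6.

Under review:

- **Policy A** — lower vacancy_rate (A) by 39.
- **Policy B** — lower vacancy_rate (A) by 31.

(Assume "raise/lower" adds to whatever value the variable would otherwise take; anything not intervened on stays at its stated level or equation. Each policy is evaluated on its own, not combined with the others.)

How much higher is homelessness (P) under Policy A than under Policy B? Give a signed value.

8

Policy A (A − 39):
  A = 46 − 39 = 7
  P = 135 − 7 = 128
Policy B (A − 31):
  A = 46 − 31 = 15
  P = 135 − 15 = 120
P: 128 − 120 = 8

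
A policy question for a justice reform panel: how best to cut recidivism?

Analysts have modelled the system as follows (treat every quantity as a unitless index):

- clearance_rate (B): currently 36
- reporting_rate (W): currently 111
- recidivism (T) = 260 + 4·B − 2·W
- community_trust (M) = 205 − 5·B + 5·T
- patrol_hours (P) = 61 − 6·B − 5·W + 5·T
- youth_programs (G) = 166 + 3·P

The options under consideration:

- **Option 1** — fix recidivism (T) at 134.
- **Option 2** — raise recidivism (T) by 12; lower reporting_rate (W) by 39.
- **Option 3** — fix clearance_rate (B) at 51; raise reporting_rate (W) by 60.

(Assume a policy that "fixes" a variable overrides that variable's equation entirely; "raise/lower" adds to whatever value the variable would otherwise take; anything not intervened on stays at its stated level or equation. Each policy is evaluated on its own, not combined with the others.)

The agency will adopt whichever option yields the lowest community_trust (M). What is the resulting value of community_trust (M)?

560

Option 1 (T := 134):
  B = 36
  W = 111
  T = 134
  M = 205 − 5·36 + 5·134 = 695
Option 2 (T + 12, W − 39):
  B = 36
  W = 111 − 39 = 72
  T = 260 + 4·36 − 2·72 (+12 from intervention) = 272
  M = 205 − 5·36 + 5·272 = 1385
Option 3 (B := 51, W + 60):
  B = 51
  W = 111 + 60 = 171
  T = 260 + 4·51 − 2·171 = 122
  M = 205 − 5·51 + 5·122 = 560
Comparing — Option 1: M=695, Option 2: M=1385, Option 3: M=560. Lowest is 560 (Option 3).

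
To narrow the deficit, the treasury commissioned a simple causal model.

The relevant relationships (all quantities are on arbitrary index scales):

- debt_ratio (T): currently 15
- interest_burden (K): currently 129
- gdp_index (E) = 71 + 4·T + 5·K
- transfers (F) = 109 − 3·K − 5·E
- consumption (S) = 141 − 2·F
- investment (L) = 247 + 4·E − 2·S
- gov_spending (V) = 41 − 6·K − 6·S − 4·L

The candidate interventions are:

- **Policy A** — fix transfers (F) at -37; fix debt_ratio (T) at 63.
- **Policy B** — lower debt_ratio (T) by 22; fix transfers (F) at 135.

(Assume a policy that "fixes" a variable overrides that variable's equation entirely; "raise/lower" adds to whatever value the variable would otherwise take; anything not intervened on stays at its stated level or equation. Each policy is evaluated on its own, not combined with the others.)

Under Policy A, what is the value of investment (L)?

3689

Policy A (F := -37, T := 63):
  T = 63
  K = 129
  E = 71 + 4·63 + 5·129 = 968
  F = -37
  S = 141 − 2·(-37) = 215
  L = 247 + 4·968 − 2·215 = 3689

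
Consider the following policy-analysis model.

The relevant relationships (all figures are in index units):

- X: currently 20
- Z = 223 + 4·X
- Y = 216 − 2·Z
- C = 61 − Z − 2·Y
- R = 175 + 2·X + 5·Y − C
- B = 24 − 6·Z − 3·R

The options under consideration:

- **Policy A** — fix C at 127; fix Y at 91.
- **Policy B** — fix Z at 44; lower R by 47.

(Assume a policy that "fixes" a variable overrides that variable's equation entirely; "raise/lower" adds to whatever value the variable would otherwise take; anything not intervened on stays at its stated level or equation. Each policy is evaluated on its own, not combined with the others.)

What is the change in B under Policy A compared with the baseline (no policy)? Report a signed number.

Baseline:
  X = 20
  Z = 223 + 4·20 = 303
  Y = 216 − 2·303 = -390
  C = 61 − 303 − 2·(-390) = 538
  R = 175 + 2·20 + 5·(-390) − 538 = -2273
  B = 24 − 6·303 − 3·(-2273) = 5025
Policy A (C := 127, Y := 91):
  X = 20
  Z = 223 + 4·20 = 303
  Y = 91
  C = 127
  R = 175 + 2·20 + 5·91 − 127 = 543
  B = 24 − 6·303 − 3·543 = -3423
Change in B: -3423 − 5025 = -8448

-8448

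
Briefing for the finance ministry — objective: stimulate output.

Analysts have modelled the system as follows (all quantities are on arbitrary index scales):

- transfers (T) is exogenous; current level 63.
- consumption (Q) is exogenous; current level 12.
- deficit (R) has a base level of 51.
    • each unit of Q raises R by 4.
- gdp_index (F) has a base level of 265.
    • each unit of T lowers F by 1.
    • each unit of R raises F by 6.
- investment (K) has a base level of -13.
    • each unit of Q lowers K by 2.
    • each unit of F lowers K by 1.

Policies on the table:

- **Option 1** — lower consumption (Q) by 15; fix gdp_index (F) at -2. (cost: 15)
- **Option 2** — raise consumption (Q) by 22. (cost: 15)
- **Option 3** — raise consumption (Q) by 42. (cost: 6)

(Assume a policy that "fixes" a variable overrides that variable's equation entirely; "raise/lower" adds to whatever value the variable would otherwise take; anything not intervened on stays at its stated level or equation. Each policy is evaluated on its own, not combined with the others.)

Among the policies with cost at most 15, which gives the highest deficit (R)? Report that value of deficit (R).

Option 1 (Q − 15, F := -2):
  Q = 12 − 15 = -3
  R = 51 + 4·(-3) = 39
Option 2 (Q + 22):
  Q = 12 + 22 = 34
  R = 51 + 4·34 = 187
Option 3 (Q + 42):
  Q = 12 + 42 = 54
  R = 51 + 4·54 = 267
Comparing — Option 1: R=39, Option 2: R=187, Option 3: R=267. Highest is 267 (Option 3).

267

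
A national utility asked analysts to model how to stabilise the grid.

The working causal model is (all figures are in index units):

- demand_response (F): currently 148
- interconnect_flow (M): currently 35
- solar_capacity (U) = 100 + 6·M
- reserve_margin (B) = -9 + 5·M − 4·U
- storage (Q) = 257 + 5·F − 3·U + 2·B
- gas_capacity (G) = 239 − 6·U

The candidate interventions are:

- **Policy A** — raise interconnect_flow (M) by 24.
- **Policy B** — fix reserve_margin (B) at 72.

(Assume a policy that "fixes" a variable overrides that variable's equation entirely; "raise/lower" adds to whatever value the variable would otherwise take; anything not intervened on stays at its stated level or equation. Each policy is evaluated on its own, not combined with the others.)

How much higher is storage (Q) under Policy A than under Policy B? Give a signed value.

Policy A (M + 24):
  F = 148
  M = 35 + 24 = 59
  U = 100 + 6·59 = 454
  B = -9 + 5·59 − 4·454 = -1530
  Q = 257 + 5·148 − 3·454 + 2·(-1530) = -3425
Policy B (B := 72):
  F = 148
  M = 35
  U = 100 + 6·35 = 310
  B = 72
  Q = 257 + 5·148 − 3·310 + 2·72 = 211
Q: -3425 − 211 = -3636

-3636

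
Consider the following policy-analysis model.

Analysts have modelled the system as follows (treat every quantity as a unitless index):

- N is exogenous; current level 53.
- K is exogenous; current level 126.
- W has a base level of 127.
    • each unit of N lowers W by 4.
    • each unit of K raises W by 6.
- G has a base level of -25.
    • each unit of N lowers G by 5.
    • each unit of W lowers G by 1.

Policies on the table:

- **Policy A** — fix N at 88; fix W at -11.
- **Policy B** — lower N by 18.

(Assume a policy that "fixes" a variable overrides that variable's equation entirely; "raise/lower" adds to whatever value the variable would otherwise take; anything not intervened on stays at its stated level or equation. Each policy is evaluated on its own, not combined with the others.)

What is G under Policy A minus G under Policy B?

Policy A (N := 88, W := -11):
  N = 88
  K = 126
  W = -11
  G = -25 − 5·88 − (-11) = -454
Policy B (N − 18):
  N = 53 − 18 = 35
  K = 126
  W = 127 − 4·35 + 6·126 = 743
  G = -25 − 5·35 − 743 = -943
G: -454 − (-943) = 489

489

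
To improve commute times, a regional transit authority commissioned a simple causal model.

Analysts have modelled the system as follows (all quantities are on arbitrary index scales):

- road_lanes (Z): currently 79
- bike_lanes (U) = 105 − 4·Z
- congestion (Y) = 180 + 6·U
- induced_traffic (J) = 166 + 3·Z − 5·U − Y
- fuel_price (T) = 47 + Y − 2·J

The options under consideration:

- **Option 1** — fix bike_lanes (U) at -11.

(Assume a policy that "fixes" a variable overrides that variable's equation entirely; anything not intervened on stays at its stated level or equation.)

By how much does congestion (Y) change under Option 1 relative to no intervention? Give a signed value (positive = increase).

Baseline:
  Z = 79
  U = 105 − 4·79 = -211
  Y = 180 + 6·(-211) = -1086
Option 1 (U := -11):
  Z = 79
  U = -11
  Y = 180 + 6·(-11) = 114
Change in Y: 114 − (-1086) = 1200

1200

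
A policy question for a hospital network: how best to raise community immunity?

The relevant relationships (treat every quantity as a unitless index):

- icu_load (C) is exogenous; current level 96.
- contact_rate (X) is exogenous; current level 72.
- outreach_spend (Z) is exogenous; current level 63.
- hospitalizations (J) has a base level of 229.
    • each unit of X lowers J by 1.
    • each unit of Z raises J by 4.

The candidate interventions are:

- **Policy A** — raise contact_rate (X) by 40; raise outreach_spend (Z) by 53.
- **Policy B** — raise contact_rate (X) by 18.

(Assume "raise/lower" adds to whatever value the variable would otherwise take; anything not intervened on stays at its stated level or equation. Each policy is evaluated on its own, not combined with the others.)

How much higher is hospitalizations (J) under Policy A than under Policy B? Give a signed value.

190

Policy A (X + 40, Z + 53):
  X = 72 + 40 = 112
  Z = 63 + 53 = 116
  J = 229 − 112 + 4·116 = 581
Policy B (X + 18):
  X = 72 + 18 = 90
  Z = 63
  J = 229 − 90 + 4·63 = 391
J: 581 − 391 = 190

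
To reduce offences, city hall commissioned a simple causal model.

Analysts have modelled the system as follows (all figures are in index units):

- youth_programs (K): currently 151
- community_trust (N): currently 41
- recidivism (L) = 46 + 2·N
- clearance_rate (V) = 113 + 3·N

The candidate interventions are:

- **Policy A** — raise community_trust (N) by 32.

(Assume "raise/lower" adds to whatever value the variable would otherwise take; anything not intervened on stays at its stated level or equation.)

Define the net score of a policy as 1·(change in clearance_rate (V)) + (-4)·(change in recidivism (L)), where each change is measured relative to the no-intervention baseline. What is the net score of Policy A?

-160

Baseline:
  N = 41
  L = 46 + 2·41 = 128
  V = 113 + 3·41 = 236
Policy A (N + 32):
  N = 41 + 32 = 73
  L = 46 + 2·73 = 192
  V = 113 + 3·73 = 332
ΔV = 332 − 236 = 96; ΔL = 192 − 128 = 64
Score = 1·96 + (-4)·64 = -160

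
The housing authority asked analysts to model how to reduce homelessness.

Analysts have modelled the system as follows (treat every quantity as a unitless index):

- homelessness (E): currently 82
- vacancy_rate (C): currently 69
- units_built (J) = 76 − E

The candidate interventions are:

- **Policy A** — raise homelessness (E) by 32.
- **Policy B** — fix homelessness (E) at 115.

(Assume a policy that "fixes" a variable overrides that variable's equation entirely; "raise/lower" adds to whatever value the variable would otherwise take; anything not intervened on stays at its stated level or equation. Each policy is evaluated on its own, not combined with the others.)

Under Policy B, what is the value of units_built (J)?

-39

Policy B (E := 115):
  E = 115
  J = 76 − 115 = -39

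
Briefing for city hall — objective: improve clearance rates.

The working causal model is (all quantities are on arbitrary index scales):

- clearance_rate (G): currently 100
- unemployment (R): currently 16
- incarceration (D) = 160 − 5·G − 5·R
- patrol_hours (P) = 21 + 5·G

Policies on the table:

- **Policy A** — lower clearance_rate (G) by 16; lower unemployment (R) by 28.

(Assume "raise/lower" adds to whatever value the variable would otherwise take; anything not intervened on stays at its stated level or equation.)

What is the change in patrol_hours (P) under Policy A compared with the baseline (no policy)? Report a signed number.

Baseline:
  G = 100
  P = 21 + 5·100 = 521
Policy A (G − 16, R − 28):
  G = 100 − 16 = 84
  P = 21 + 5·84 = 441
Change in P: 441 − 521 = -80

-80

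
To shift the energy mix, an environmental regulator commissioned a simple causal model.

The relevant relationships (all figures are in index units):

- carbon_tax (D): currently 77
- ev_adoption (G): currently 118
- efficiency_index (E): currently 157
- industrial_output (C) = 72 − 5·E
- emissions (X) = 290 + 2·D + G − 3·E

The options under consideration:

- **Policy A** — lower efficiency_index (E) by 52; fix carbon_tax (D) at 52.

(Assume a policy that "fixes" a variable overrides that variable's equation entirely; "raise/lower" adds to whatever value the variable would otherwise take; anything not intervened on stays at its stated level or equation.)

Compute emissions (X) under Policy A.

Policy A (E − 52, D := 52):
  D = 52
  G = 118
  E = 157 − 52 = 105
  X = 290 + 2·52 + 118 − 3·105 = 197

197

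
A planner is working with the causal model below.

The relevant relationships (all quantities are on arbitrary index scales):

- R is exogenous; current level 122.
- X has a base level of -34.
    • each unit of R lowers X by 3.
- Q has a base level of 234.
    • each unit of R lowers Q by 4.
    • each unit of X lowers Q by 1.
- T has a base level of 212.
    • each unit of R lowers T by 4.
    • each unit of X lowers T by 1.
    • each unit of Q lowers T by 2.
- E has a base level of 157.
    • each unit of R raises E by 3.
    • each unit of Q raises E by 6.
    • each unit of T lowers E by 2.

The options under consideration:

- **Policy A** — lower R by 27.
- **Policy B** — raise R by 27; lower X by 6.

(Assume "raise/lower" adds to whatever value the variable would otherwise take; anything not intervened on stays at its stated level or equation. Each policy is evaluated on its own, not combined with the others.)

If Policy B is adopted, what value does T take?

Policy B (R + 27, X − 6):
  R = 122 + 27 = 149
  X = -34 − 3·149 (−6 from intervention) = -487
  Q = 234 − 4·149 − (-487) = 125
  T = 212 − 4·149 − (-487) − 2·125 = -147

-147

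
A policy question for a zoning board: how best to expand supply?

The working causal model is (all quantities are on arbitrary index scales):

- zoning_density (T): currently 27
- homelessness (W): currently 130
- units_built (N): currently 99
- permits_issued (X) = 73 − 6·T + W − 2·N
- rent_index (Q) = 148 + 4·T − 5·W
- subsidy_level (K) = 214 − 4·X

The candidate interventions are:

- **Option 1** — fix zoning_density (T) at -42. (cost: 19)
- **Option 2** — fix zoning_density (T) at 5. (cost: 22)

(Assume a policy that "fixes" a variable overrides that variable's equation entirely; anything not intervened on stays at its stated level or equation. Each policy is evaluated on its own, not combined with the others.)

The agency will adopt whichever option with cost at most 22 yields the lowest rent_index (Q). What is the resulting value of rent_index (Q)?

Option 1 (T := -42):
  T = -42
  W = 130
  Q = 148 + 4·(-42) − 5·130 = -670
Option 2 (T := 5):
  T = 5
  W = 130
  Q = 148 + 4·5 − 5·130 = -482
Comparing — Option 1: Q=-670, Option 2: Q=-482. Lowest is -670 (Option 1).

-670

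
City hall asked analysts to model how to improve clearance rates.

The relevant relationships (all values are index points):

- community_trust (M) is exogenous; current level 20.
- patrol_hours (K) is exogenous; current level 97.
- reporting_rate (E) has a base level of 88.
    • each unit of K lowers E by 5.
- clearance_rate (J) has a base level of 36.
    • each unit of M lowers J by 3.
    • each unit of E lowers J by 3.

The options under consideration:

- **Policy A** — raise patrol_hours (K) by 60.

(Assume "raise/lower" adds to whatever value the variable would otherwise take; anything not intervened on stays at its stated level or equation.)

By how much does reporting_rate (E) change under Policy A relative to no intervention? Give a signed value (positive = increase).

Baseline:
  K = 97
  E = 88 − 5·97 = -397
Policy A (K + 60):
  K = 97 + 60 = 157
  E = 88 − 5·157 = -697
Change in E: -697 − (-397) = -300

-300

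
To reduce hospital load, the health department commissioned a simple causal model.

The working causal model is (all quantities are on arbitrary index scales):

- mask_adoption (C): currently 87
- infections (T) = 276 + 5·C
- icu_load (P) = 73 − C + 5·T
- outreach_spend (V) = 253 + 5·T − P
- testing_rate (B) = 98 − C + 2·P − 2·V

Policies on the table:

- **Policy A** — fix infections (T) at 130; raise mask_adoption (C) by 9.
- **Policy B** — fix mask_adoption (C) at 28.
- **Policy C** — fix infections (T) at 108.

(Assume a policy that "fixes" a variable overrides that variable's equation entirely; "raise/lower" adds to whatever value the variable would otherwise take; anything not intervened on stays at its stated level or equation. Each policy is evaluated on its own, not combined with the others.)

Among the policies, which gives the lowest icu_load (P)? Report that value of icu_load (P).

Policy A (T := 130, C + 9):
  C = 87 + 9 = 96
  T = 130
  P = 73 − 96 + 5·130 = 627
Policy B (C := 28):
  C = 28
  T = 276 + 5·28 = 416
  P = 73 − 28 + 5·416 = 2125
Policy C (T := 108):
  C = 87
  T = 108
  P = 73 − 87 + 5·108 = 526
Comparing — Policy A: P=627, Policy B: P=2125, Policy C: P=526. Lowest is 526 (Policy C).

526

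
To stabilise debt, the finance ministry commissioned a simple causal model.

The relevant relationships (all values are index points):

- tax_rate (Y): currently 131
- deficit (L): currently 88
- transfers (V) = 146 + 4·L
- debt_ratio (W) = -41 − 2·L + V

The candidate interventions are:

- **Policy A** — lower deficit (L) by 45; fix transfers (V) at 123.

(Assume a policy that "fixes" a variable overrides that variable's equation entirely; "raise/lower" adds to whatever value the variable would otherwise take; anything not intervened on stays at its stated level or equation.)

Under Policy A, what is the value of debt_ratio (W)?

Policy A (L − 45, V := 123):
  L = 88 − 45 = 43
  V = 123
  W = -41 − 2·43 + 123 = -4

-4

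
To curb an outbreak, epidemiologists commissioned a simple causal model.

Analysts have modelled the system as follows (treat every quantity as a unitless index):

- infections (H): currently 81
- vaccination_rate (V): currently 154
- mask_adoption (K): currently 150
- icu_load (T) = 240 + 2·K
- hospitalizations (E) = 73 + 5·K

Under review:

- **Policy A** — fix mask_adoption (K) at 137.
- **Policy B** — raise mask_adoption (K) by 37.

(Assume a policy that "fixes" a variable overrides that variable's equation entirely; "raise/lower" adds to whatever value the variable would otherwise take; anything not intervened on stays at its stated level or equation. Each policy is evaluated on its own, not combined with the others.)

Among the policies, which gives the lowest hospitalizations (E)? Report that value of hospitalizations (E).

758

Policy A (K := 137):
  K = 137
  E = 73 + 5·137 = 758
Policy B (K + 37):
  K = 150 + 37 = 187
  E = 73 + 5·187 = 1008
Comparing — Policy A: E=758, Policy B: E=1008. Lowest is 758 (Policy A).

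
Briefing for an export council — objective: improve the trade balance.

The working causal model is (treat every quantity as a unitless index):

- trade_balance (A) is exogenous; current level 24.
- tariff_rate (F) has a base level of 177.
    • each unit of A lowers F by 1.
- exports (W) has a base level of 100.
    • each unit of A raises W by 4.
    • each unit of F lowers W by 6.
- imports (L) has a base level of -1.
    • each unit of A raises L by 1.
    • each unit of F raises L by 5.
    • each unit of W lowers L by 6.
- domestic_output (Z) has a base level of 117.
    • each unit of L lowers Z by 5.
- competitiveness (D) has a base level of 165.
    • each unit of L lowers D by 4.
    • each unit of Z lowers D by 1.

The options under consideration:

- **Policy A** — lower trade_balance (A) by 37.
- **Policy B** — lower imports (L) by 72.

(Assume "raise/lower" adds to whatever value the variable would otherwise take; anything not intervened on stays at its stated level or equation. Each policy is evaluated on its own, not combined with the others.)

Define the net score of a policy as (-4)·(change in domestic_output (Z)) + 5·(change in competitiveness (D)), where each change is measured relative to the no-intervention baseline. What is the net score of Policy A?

Baseline:
  A = 24
  F = 177 − 24 = 153
  W = 100 + 4·24 − 6·153 = -722
  L = -1 + 24 + 5·153 − 6·(-722) = 5120
  Z = 117 − 5·5120 = -25483
  D = 165 − 4·5120 − (-25483) = 5168
Policy A (A − 37):
  A = 24 − 37 = -13
  F = 177 − (-13) = 190
  W = 100 + 4·(-13) − 6·190 = -1092
  L = -1 + (-13) + 5·190 − 6·(-1092) = 7488
  Z = 117 − 5·7488 = -37323
  D = 165 − 4·7488 − (-37323) = 7536
ΔZ = -37323 − (-25483) = -11840; ΔD = 7536 − 5168 = 2368
Score = (-4)·(-11840) + 5·2368 = 59200

59200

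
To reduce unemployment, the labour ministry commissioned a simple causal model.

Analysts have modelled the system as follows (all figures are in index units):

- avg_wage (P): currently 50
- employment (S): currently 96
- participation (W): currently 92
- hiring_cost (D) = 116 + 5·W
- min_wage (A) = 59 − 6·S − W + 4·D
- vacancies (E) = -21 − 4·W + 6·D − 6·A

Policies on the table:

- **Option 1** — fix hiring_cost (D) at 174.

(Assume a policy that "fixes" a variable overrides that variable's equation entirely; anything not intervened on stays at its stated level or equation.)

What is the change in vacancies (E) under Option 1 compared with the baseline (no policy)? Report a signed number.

Baseline:
  S = 96
  W = 92
  D = 116 + 5·92 = 576
  A = 59 − 6·96 − 92 + 4·576 = 1695
  E = -21 − 4·92 + 6·576 − 6·1695 = -7103
Option 1 (D := 174):
  S = 96
  W = 92
  D = 174
  A = 59 − 6·96 − 92 + 4·174 = 87
  E = -21 − 4·92 + 6·174 − 6·87 = 133
Change in E: 133 − (-7103) = 7236

7236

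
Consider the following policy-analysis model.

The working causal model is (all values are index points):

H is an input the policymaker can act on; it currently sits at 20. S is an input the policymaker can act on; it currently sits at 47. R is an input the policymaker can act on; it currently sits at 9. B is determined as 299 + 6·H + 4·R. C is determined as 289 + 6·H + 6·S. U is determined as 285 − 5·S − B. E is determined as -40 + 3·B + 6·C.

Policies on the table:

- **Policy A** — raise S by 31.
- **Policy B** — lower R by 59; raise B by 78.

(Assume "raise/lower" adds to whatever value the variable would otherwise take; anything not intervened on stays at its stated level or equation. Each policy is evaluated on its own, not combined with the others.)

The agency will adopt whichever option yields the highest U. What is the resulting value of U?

-247

Policy A (S + 31):
  H = 20
  S = 47 + 31 = 78
  R = 9
  B = 299 + 6·20 + 4·9 = 455
  U = 285 − 5·78 − 455 = -560
Policy B (R − 59, B + 78):
  H = 20
  S = 47
  R = 9 − 59 = -50
  B = 299 + 6·20 + 4·(-50) (+78 from intervention) = 297
  U = 285 − 5·47 − 297 = -247
Comparing — Policy A: U=-560, Policy B: U=-247. Highest is -247 (Policy B).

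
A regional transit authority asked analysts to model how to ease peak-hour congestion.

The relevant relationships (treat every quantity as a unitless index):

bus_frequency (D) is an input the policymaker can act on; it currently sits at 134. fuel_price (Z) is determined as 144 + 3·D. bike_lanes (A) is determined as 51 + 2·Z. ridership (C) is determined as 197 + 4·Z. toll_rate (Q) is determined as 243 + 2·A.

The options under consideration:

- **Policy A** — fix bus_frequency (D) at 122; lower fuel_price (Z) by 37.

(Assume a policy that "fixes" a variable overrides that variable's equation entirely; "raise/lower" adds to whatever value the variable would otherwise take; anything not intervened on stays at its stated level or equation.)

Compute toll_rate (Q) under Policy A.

2237

Policy A (D := 122, Z − 37):
  D = 122
  Z = 144 + 3·122 (−37 from intervention) = 473
  A = 51 + 2·473 = 997
  Q = 243 + 2·997 = 2237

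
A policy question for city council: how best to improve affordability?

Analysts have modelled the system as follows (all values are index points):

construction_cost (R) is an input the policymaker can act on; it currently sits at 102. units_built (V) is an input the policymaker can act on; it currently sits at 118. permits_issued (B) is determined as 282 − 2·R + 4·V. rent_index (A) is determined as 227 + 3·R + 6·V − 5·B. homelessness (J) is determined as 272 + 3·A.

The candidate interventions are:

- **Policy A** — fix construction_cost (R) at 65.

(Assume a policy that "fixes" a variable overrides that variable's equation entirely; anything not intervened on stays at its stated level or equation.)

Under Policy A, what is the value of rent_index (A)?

-1990

Policy A (R := 65):
  R = 65
  V = 118
  B = 282 − 2·65 + 4·118 = 624
  A = 227 + 3·65 + 6·118 − 5·624 = -1990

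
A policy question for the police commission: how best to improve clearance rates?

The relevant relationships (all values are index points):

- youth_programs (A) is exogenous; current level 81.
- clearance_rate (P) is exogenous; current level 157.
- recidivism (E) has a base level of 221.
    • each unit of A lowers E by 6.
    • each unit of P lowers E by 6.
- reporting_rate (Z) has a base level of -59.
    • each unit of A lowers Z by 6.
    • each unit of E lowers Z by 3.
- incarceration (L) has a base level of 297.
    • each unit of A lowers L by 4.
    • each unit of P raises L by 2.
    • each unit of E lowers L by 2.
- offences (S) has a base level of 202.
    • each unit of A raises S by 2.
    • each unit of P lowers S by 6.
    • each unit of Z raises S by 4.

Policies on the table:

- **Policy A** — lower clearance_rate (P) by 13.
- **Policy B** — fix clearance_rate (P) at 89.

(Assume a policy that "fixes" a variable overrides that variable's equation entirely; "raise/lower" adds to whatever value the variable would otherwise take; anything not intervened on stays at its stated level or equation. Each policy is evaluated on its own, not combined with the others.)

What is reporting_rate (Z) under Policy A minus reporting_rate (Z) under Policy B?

990

Policy A (P − 13):
  A = 81
  P = 157 − 13 = 144
  E = 221 − 6·81 − 6·144 = -1129
  Z = -59 − 6·81 − 3·(-1129) = 2842
Policy B (P := 89):
  A = 81
  P = 89
  E = 221 − 6·81 − 6·89 = -799
  Z = -59 − 6·81 − 3·(-799) = 1852
Z: 2842 − 1852 = 990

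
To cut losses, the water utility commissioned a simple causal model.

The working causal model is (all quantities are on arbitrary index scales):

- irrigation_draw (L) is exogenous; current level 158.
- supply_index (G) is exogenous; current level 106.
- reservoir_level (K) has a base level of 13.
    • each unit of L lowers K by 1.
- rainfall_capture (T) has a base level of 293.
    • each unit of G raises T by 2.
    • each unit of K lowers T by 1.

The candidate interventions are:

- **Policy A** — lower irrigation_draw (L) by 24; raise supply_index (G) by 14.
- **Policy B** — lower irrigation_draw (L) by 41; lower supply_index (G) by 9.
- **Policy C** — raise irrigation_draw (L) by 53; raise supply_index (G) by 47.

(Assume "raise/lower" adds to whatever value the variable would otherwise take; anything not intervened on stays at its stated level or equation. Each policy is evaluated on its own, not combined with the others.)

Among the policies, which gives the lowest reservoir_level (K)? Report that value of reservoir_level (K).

-198

Policy A (L − 24, G + 14):
  L = 158 − 24 = 134
  K = 13 − 134 = -121
Policy B (L − 41, G − 9):
  L = 158 − 41 = 117
  K = 13 − 117 = -104
Policy C (L + 53, G + 47):
  L = 158 + 53 = 211
  K = 13 − 211 = -198
Comparing — Policy A: K=-121, Policy B: K=-104, Policy C: K=-198. Lowest is -198 (Policy C).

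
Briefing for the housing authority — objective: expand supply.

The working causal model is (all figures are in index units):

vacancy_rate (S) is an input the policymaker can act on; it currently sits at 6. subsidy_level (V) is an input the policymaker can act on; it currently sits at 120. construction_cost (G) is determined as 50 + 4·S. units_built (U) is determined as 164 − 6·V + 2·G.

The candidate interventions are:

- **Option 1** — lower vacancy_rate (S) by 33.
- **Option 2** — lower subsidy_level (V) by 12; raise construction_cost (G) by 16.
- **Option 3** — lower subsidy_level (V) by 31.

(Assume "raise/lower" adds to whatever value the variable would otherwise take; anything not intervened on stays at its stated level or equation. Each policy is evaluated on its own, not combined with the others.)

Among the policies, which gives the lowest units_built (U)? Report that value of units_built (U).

-672

Option 1 (S − 33):
  S = 6 − 33 = -27
  V = 120
  G = 50 + 4·(-27) = -58
  U = 164 − 6·120 + 2·(-58) = -672
Option 2 (V − 12, G + 16):
  S = 6
  V = 120 − 12 = 108
  G = 50 + 4·6 (+16 from intervention) = 90
  U = 164 − 6·108 + 2·90 = -304
Option 3 (V − 31):
  S = 6
  V = 120 − 31 = 89
  G = 50 + 4·6 = 74
  U = 164 − 6·89 + 2·74 = -222
Comparing — Option 1: U=-672, Option 2: U=-304, Option 3: U=-222. Lowest is -672 (Option 1).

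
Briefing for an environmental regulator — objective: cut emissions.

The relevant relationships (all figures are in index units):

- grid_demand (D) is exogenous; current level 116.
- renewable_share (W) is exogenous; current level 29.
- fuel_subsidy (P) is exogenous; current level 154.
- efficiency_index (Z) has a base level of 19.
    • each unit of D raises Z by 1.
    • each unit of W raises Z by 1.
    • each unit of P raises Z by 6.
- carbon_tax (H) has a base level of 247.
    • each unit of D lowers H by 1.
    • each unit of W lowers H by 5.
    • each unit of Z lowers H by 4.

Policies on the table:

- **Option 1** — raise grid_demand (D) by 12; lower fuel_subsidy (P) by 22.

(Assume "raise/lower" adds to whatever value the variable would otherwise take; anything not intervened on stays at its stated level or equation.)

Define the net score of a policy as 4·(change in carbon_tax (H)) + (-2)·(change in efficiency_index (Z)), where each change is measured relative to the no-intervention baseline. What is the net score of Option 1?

Baseline:
  D = 116
  W = 29
  P = 154
  Z = 19 + 116 + 29 + 6·154 = 1088
  H = 247 − 116 − 5·29 − 4·1088 = -4366
Option 1 (D + 12, P − 22):
  D = 116 + 12 = 128
  W = 29
  P = 154 − 22 = 132
  Z = 19 + 128 + 29 + 6·132 = 968
  H = 247 − 128 − 5·29 − 4·968 = -3898
ΔH = -3898 − (-4366) = 468; ΔZ = 968 − 1088 = -120
Score = 4·468 + (-2)·(-120) = 2112

2112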